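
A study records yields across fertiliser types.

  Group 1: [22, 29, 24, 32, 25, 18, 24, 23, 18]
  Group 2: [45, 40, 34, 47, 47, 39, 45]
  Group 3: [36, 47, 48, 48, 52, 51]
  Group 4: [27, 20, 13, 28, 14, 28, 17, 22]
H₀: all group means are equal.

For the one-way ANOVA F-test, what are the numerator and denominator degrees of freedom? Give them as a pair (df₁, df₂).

degrees of freedom = [3, 26]

k = 4 groups, N = 30 total
df = (k−1, N−k) = (4−1, 30−4) = (3, 26)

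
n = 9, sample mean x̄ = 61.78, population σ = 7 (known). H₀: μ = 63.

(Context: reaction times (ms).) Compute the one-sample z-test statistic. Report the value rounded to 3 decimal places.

SE = σ/√n = 7/√9 = 2.3333
z = (x̄−μ₀)/SE = (61.78−63)/2.3333 = -0.5229

test statistic = -0.523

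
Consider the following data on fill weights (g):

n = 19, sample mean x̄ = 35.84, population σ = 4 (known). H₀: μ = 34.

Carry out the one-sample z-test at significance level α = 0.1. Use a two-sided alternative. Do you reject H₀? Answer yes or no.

SE = σ/√n = 4/√19 = 0.9177
z = (x̄−μ₀)/SE = (35.84−34)/0.9177 = 2.0051
p-value (two-sided) = 0.04495
At α=0.1: p < α → reject H₀

reject H₀: yes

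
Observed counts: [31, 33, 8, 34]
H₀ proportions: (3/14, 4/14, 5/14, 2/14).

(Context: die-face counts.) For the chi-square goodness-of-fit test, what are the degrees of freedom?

degrees of freedom = 3

df = k − 1 = 4 − 1 = 3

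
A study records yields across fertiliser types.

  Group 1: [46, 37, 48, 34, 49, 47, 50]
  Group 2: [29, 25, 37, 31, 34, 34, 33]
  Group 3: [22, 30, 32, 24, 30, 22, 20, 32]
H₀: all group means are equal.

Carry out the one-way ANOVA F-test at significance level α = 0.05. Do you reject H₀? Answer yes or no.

Group means [44.43, 31.86, 26.50], grand mean 33.909
SSB = Σnᵢ(x̄ᵢ−x̄)² = 1243.247; SSW = ΣΣ(x−x̄ᵢ)² = 504.571
MSB = 1243.247/2 = 621.6234; MSW = 504.571/19 = 26.5564
F = MSB/MSW = 23.4077
df = (2, 19)
p-value (upper-tail) = 0.00001
At α=0.05: p < α → reject H₀

reject H₀: yes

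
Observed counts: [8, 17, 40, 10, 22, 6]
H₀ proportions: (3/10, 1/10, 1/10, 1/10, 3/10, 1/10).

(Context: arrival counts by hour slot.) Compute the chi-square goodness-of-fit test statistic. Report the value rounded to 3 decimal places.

n = 103; E_i = n·p_i = [30.90, 10.30, 10.30, 10.30, 30.90, 10.30]
χ² = (8−30.90)²/30.90 + (17−10.30)²/10.30 + (40−10.30)²/10.30 + (10−10.30)²/10.30 + (22−30.90)²/30.90 + (6−10.30)²/10.30 = 111.3366
df = 5

test statistic = 111.337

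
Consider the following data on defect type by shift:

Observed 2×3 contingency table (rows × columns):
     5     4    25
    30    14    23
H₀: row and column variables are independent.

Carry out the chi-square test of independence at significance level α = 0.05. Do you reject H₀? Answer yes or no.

Row totals [34, 67], col totals [35, 18, 48], n=101
χ² = (5−11.78)²/11.78 + (4−6.06)²/6.06 + (25−16.16)²/16.16 + (30−23.22)²/23.22 + (14−11.94)²/11.94 + (23−31.84)²/31.84 = 14.2333
df = 2
p-value (upper-tail) = 0.00081
At α=0.05: p < α → reject H₀

reject H₀: yes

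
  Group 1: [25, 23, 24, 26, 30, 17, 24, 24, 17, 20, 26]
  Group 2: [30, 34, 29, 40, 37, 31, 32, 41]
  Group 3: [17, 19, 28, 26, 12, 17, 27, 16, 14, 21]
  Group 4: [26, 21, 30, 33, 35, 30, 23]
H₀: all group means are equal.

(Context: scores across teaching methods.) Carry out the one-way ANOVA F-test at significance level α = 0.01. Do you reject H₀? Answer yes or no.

Group means [23.27, 34.25, 19.70, 28.29], grand mean 25.694
SSB = Σnᵢ(x̄ᵢ−x̄)² = 1056.428; SSW = ΣΣ(x−x̄ᵢ)² = 745.210
MSB = 1056.428/3 = 352.1428; MSW = 745.210/32 = 23.2878
F = MSB/MSW = 15.1213
df = (3, 32)
p-value (upper-tail) = 0.00000
At α=0.01: p < α → reject H₀

reject H₀: yes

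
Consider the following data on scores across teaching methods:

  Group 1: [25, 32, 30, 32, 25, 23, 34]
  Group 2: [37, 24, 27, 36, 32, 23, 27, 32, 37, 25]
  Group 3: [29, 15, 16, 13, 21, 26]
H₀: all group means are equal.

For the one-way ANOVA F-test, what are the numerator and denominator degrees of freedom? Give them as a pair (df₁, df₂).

k = 3 groups, N = 23 total
df = (k−1, N−k) = (3−1, 23−3) = (2, 20)

degrees of freedom = [2, 20]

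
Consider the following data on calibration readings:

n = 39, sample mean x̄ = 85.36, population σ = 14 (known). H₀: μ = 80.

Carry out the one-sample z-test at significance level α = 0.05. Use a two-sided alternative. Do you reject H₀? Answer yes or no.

SE = σ/√n = 14/√39 = 2.2418
z = (x̄−μ₀)/SE = (85.36−80)/2.2418 = 2.3909
p-value (two-sided) = 0.01681
At α=0.05: p < α → reject H₀

reject H₀: yes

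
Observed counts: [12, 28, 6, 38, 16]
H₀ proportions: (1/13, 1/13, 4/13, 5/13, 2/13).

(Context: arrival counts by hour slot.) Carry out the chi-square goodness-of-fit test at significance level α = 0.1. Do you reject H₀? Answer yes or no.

reject H₀: yes

n = 100; E_i = n·p_i = [7.69, 7.69, 30.77, 38.46, 15.38]
χ² = (12−7.69)²/7.69 + (28−7.69)²/7.69 + (6−30.77)²/30.77 + (38−38.46)²/38.46 + (16−15.38)²/15.38 = 75.9940
df = 4
p-value (upper-tail) = 0.00000
At α=0.1: p < α → reject H₀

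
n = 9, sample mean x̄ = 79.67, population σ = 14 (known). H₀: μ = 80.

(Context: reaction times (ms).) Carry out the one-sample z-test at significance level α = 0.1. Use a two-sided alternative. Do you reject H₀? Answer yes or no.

reject H₀: no

SE = σ/√n = 14/√9 = 4.6667
z = (x̄−μ₀)/SE = (79.67−80)/4.6667 = -0.0707
p-value (two-sided) = 0.94363
At α=0.1: p ≥ α → fail to reject H₀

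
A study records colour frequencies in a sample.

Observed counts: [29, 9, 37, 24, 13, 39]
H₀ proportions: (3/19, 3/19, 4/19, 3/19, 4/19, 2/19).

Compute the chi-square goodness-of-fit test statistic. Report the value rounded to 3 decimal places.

test statistic = 55.903

n = 151; E_i = n·p_i = [23.84, 23.84, 31.79, 23.84, 31.79, 15.89]
χ² = (29−23.84)²/23.84 + (9−23.84)²/23.84 + (37−31.79)²/31.79 + (24−23.84)²/23.84 + (13−31.79)²/31.79 + (39−15.89)²/15.89 = 55.9029
df = 5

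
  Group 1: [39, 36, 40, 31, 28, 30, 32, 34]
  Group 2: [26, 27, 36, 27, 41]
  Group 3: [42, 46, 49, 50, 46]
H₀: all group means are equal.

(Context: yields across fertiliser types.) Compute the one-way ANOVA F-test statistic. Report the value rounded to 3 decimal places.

Group means [33.75, 31.40, 46.60], grand mean 36.667
SSB = Σnᵢ(x̄ᵢ−x̄)² = 700.100; SSW = ΣΣ(x−x̄ᵢ)² = 349.900
MSB = 700.100/2 = 350.0500; MSW = 349.900/15 = 23.3267
F = MSB/MSW = 15.0064
df = (2, 15)

test statistic = 15.006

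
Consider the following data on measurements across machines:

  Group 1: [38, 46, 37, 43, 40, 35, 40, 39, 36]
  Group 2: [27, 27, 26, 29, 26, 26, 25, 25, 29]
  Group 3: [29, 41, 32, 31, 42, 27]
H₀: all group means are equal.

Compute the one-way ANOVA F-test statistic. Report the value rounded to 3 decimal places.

test statistic = 24.262

Group means [39.33, 26.67, 33.67], grand mean 33.167
SSB = Σnᵢ(x̄ᵢ−x̄)² = 724.000; SSW = ΣΣ(x−x̄ᵢ)² = 313.333
MSB = 724.000/2 = 362.0000; MSW = 313.333/21 = 14.9206
F = MSB/MSW = 24.2617
df = (2, 21)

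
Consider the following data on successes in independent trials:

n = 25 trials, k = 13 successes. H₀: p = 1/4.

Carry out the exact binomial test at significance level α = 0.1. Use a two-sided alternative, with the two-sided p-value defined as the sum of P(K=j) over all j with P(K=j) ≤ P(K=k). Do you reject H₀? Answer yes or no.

reject H₀: yes

Exact binomial: n=25, k=13, p₀=1/4=0.2500
P(X=j) = C(n,j)·p₀^j·(1−p₀)^(n−j); p = Σ P(X=j) over j with P(X=j) ≤ P(X=13)
p-value (two-sided) = 0.00412
At α=0.1: p < α → reject H₀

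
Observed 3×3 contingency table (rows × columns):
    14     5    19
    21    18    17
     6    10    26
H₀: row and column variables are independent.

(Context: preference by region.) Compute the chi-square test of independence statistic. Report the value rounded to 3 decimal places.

test statistic = 13.907

Row totals [38, 56, 42], col totals [41, 33, 62], n=136
χ² = (14−11.46)²/11.46 + (5−9.22)²/9.22 + (19−17.32)²/17.32 + (21−16.88)²/16.88 + (18−13.59)²/13.59 + (17−25.53)²/25.53 + (6−12.66)²/12.66 + (10−10.19)²/10.19 + (26−19.15)²/19.15 = 13.9068
df = 4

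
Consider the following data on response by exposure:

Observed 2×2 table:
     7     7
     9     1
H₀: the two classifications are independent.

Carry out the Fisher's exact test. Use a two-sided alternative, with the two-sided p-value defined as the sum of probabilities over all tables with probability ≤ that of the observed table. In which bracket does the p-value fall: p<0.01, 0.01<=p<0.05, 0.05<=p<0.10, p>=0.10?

Margins: r₁=14, r₂=10, c₁=16, c₂=8, n=24
p_obs = C(14,7)·C(10,9)/C(24,16); sum pmf over tables with pmf ≤ p_obs
p-value (two-sided) = 0.07908
→ bracket: 0.05<=p<0.10

p-value bracket: 0.05<=p<0.10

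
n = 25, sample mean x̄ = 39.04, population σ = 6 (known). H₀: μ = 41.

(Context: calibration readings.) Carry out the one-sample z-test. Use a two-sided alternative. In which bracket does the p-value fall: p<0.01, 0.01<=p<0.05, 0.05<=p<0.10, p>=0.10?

p-value bracket: p>=0.10

SE = σ/√n = 6/√25 = 1.2000
z = (x̄−μ₀)/SE = (39.04−41)/1.2000 = -1.6333
p-value (two-sided) = 0.10240
→ bracket: p>=0.10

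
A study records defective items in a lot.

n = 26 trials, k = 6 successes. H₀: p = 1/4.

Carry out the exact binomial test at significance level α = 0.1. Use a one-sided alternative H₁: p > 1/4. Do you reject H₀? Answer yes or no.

reject H₀: no

Exact binomial: n=26, k=6, p₀=1/4=0.2500
P(X≥6) from Σ C(n,i)·p₀^i·(1−p₀)^(n−i)
p-value (one-sided, H₁ greater) = 0.66286
At α=0.1: p ≥ α → fail to reject H₀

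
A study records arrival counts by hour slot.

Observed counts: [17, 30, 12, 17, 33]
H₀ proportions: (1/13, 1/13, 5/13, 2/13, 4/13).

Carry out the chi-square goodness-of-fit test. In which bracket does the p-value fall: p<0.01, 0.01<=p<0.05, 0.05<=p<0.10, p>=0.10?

n = 109; E_i = n·p_i = [8.38, 8.38, 41.92, 16.77, 33.54]
χ² = (17−8.38)²/8.38 + (30−8.38)²/8.38 + (12−41.92)²/41.92 + (17−16.77)²/16.77 + (33−33.54)²/33.54 = 85.9463
df = 4
p-value (upper-tail) = 0.00000
→ bracket: p<0.01

p-value bracket: p<0.01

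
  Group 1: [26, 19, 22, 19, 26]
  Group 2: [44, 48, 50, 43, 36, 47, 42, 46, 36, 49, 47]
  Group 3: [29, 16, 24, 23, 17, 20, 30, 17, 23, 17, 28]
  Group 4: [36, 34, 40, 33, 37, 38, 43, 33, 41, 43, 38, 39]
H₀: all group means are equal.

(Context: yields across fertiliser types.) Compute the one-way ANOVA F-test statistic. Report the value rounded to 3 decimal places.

test statistic = 60.627

Group means [22.40, 44.36, 22.18, 37.92], grand mean 33.308
SSB = Σnᵢ(x̄ᵢ−x̄)² = 3556.009; SSW = ΣΣ(x−x̄ᵢ)² = 684.298
MSB = 3556.009/3 = 1185.3364; MSW = 684.298/35 = 19.5514
F = MSB/MSW = 60.6267
df = (3, 35)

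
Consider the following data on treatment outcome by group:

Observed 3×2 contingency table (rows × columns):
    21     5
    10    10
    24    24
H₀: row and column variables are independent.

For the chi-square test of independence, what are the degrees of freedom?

df = (r−1)(c−1) = (3−1)·(2−1) = 2

degrees of freedom = 2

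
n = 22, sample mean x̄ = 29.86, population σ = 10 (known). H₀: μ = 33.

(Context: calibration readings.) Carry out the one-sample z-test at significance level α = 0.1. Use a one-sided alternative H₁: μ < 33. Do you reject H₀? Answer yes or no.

SE = σ/√n = 10/√22 = 2.1320
z = (x̄−μ₀)/SE = (29.86−33)/2.1320 = -1.4728
p-value (one-sided, H₁ less) = 0.07040
At α=0.1: p < α → reject H₀

reject H₀: yes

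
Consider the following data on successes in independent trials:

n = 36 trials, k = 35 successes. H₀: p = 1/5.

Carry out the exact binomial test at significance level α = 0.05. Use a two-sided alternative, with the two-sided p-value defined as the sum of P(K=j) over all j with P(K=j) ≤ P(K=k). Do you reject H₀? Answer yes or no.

Exact binomial: n=36, k=35, p₀=1/5=0.2000
P(X=j) = C(n,j)·p₀^j·(1−p₀)^(n−j); p = Σ P(X=j) over j with P(X=j) ≤ P(X=35)
p-value (two-sided) = 0.00000
At α=0.05: p < α → reject H₀

reject H₀: yes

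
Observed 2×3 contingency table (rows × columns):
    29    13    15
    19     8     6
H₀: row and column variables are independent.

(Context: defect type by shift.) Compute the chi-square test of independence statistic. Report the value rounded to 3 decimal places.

test statistic = 0.787

Row totals [57, 33], col totals [48, 21, 21], n=90
χ² = (29−30.40)²/30.40 + (13−13.30)²/13.30 + (15−13.30)²/13.30 + (19−17.60)²/17.60 + (8−7.70)²/7.70 + (6−7.70)²/7.70 = 0.7869
df = 2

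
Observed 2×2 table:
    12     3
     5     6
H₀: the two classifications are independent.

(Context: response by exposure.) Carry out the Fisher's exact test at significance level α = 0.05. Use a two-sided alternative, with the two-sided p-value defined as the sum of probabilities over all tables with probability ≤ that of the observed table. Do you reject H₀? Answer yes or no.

reject H₀: no

Margins: r₁=15, r₂=11, c₁=17, c₂=9, n=26
p_obs = C(15,12)·C(11,5)/C(26,17); sum pmf over tables with pmf ≤ p_obs
p-value (two-sided) = 0.10343
At α=0.05: p ≥ α → fail to reject H₀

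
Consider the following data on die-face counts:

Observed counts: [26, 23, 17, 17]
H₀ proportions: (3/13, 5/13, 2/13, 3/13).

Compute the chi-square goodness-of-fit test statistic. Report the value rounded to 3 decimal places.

test statistic = 6.585

n = 83; E_i = n·p_i = [19.15, 31.92, 12.77, 19.15]
χ² = (26−19.15)²/19.15 + (23−31.92)²/31.92 + (17−12.77)²/12.77 + (17−19.15)²/19.15 = 6.5851
df = 3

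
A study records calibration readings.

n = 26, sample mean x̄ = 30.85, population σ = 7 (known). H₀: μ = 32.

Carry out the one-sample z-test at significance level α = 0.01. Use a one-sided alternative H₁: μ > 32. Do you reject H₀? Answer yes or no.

SE = σ/√n = 7/√26 = 1.3728
z = (x̄−μ₀)/SE = (30.85−32)/1.3728 = -0.8377
p-value (one-sided, H₁ greater) = 0.79890
At α=0.01: p ≥ α → fail to reject H₀

reject H₀: no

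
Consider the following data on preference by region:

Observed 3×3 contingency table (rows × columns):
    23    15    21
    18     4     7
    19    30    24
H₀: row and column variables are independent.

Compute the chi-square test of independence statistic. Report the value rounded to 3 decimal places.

test statistic = 13.964

Row totals [59, 29, 73], col totals [60, 49, 52], n=161
χ² = (23−21.99)²/21.99 + (15−17.96)²/17.96 + (21−19.06)²/19.06 + (18−10.81)²/10.81 + (4−8.83)²/8.83 + (7−9.37)²/9.37 + (19−27.20)²/27.20 + (30−22.22)²/22.22 + (24−23.58)²/23.58 = 13.9637
df = 4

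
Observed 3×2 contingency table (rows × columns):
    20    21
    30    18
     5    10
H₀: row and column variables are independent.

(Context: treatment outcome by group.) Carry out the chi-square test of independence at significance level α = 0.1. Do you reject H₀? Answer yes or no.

reject H₀: no

Row totals [41, 48, 15], col totals [55, 49], n=104
χ² = (20−21.68)²/21.68 + (21−19.32)²/19.32 + (30−25.38)²/25.38 + (18−22.62)²/22.62 + (5−7.93)²/7.93 + (10−7.07)²/7.07 = 4.3594
df = 2
p-value (upper-tail) = 0.11307
At α=0.1: p ≥ α → fail to reject H₀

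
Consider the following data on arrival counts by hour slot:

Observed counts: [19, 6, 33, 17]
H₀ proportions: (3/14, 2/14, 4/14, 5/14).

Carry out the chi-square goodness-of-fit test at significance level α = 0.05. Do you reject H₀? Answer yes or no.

n = 75; E_i = n·p_i = [16.07, 10.71, 21.43, 26.79]
χ² = (19−16.07)²/16.07 + (6−10.71)²/10.71 + (33−21.43)²/21.43 + (17−26.79)²/26.79 = 12.4316
df = 3
p-value (upper-tail) = 0.00604
At α=0.05: p < α → reject H₀

reject H₀: yes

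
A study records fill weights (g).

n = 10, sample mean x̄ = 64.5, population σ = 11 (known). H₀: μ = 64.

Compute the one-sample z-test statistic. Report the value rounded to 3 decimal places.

test statistic = 0.144

SE = σ/√n = 11/√10 = 3.4785
z = (x̄−μ₀)/SE = (64.5−64)/3.4785 = 0.1437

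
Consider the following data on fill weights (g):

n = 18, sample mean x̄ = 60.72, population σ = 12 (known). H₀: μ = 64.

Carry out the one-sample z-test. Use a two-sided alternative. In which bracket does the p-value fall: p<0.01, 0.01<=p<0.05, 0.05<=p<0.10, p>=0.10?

p-value bracket: p>=0.10

SE = σ/√n = 12/√18 = 2.8284
z = (x̄−μ₀)/SE = (60.72−64)/2.8284 = -1.1597
p-value (two-sided) = 0.24619
→ bracket: p>=0.10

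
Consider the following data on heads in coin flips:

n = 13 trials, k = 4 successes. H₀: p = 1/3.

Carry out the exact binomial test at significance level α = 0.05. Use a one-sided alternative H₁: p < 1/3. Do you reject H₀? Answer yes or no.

Exact binomial: n=13, k=4, p₀=1/3=0.3333
P(X≤4) from Σ C(n,i)·p₀^i·(1−p₀)^(n−i)
p-value (one-sided, H₁ less) = 0.55204
At α=0.05: p ≥ α → fail to reject H₀

reject H₀: no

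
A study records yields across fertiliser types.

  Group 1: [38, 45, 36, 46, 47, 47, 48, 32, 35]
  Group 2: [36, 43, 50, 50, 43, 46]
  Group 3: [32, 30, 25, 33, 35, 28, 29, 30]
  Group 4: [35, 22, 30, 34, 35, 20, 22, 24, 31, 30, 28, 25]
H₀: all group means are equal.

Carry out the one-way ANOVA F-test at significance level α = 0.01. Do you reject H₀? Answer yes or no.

reject H₀: yes

Group means [41.56, 44.67, 30.25, 28.00], grand mean 34.857
SSB = Σnᵢ(x̄ᵢ−x̄)² = 1715.230; SSW = ΣΣ(x−x̄ᵢ)² = 829.056
MSB = 1715.230/3 = 571.7434; MSW = 829.056/31 = 26.7437
F = MSB/MSW = 21.3786
df = (3, 31)
p-value (upper-tail) = 0.00000
At α=0.01: p < α → reject H₀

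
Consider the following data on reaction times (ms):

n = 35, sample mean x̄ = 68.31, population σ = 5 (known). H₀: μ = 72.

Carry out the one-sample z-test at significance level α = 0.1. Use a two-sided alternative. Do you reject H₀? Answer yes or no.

reject H₀: yes

SE = σ/√n = 5/√35 = 0.8452
z = (x̄−μ₀)/SE = (68.31−72)/0.8452 = -4.3661
p-value (two-sided) = 0.00001
At α=0.1: p < α → reject H₀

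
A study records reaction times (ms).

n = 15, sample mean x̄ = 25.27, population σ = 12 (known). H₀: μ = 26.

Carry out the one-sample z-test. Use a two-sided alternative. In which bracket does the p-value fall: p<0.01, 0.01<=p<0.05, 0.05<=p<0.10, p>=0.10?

p-value bracket: p>=0.10

SE = σ/√n = 12/√15 = 3.0984
z = (x̄−μ₀)/SE = (25.27−26)/3.0984 = -0.2356
p-value (two-sided) = 0.81374
→ bracket: p>=0.10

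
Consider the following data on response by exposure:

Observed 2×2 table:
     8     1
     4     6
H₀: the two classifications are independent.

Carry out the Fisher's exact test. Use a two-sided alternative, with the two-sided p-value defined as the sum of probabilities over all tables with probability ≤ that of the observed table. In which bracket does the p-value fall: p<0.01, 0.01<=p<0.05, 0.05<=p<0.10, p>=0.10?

Margins: r₁=9, r₂=10, c₁=12, c₂=7, n=19
p_obs = C(9,8)·C(10,4)/C(19,12); sum pmf over tables with pmf ≤ p_obs
p-value (two-sided) = 0.05728
→ bracket: 0.05<=p<0.10

p-value bracket: 0.05<=p<0.10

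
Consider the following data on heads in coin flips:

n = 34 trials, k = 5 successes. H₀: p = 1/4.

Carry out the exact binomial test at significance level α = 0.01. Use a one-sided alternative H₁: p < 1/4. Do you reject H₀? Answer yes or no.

Exact binomial: n=34, k=5, p₀=1/4=0.2500
P(X≤5) from Σ C(n,i)·p₀^i·(1−p₀)^(n−i)
p-value (one-sided, H₁ less) = 0.11380
At α=0.01: p ≥ α → fail to reject H₀

reject H₀: no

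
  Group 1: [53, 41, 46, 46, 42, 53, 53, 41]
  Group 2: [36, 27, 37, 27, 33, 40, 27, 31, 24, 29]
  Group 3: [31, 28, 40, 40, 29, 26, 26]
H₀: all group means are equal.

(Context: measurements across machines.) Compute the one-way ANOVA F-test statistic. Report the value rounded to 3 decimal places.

Group means [46.88, 31.10, 31.43], grand mean 36.240
SSB = Σnᵢ(x̄ᵢ−x̄)² = 1331.071; SSW = ΣΣ(x−x̄ᵢ)² = 677.489
MSB = 1331.071/2 = 665.5354; MSW = 677.489/22 = 30.7950
F = MSB/MSW = 21.6118
df = (2, 22)

test statistic = 21.612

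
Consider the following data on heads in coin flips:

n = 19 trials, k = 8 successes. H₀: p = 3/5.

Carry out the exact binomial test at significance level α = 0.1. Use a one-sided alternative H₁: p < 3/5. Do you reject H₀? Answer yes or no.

Exact binomial: n=19, k=8, p₀=3/5=0.6000
P(X≤8) from Σ C(n,i)·p₀^i·(1−p₀)^(n−i)
p-value (one-sided, H₁ less) = 0.08847
At α=0.1: p < α → reject H₀

reject H₀: yes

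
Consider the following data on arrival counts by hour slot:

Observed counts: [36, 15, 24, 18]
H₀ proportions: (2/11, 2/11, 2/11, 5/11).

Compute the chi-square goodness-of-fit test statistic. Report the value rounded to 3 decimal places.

test statistic = 38.681

n = 93; E_i = n·p_i = [16.91, 16.91, 16.91, 42.27]
χ² = (36−16.91)²/16.91 + (15−16.91)²/16.91 + (24−16.91)²/16.91 + (18−42.27)²/42.27 = 38.6806
df = 3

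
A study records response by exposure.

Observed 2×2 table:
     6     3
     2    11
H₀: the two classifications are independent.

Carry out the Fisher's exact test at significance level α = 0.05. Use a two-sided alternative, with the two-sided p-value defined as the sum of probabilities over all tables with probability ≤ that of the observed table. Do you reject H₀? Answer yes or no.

Margins: r₁=9, r₂=13, c₁=8, c₂=14, n=22
p_obs = C(9,6)·C(13,2)/C(22,8); sum pmf over tables with pmf ≤ p_obs
p-value (two-sided) = 0.02601
At α=0.05: p < α → reject H₀

reject H₀: yes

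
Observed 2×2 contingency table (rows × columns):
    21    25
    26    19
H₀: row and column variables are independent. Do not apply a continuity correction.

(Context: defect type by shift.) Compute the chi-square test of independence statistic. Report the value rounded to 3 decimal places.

test statistic = 1.339

Row totals [46, 45], col totals [47, 44], n=91
χ² = (21−23.76)²/23.76 + (25−22.24)²/22.24 + (26−23.24)²/23.24 + (19−21.76)²/21.76 = 1.3393
df = 1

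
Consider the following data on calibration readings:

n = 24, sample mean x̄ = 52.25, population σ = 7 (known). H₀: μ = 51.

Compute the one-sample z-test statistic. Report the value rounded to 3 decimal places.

SE = σ/√n = 7/√24 = 1.4289
z = (x̄−μ₀)/SE = (52.25−51)/1.4289 = 0.8748

test statistic = 0.875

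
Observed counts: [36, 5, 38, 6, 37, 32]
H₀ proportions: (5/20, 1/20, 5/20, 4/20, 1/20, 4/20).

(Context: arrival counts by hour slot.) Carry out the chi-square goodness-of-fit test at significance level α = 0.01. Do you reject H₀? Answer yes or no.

reject H₀: yes

n = 154; E_i = n·p_i = [38.50, 7.70, 38.50, 30.80, 7.70, 30.80]
χ² = (36−38.50)²/38.50 + (5−7.70)²/7.70 + (38−38.50)²/38.50 + (6−30.80)²/30.80 + (37−7.70)²/7.70 + (32−30.80)²/30.80 = 132.6234
df = 5
p-value (upper-tail) = 0.00000
At α=0.01: p < α → reject H₀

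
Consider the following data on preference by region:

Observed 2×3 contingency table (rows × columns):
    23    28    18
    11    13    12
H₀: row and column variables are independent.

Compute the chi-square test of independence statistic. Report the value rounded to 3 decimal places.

test statistic = 0.612

Row totals [69, 36], col totals [34, 41, 30], n=105
χ² = (23−22.34)²/22.34 + (28−26.94)²/26.94 + (18−19.71)²/19.71 + (11−11.66)²/11.66 + (13−14.06)²/14.06 + (12−10.29)²/10.29 = 0.6121
df = 2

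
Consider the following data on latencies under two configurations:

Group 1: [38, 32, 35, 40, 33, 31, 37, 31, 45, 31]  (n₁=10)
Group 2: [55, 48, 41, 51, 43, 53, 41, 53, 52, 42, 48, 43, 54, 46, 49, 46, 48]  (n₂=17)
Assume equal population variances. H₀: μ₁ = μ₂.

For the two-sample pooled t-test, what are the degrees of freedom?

df = n₁ + n₂ − 2 = 10 + 17 − 2 = 25

degrees of freedom = 25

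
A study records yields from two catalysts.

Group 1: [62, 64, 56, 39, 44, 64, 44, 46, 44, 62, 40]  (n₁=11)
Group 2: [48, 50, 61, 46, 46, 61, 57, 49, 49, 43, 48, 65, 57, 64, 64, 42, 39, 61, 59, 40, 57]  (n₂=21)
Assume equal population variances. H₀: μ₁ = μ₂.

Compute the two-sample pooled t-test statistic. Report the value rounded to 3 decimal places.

test statistic = -0.385

x̄₁=51.364, s₁=10.201, n₁=11
x̄₂=52.667, s₂=8.470, n₂=21
s_p² = [10·10.201² + 20·8.470²]/30 = 82.5071
SE = √(s_p²·(1/11+1/21)) = 3.3808
t = (51.364−52.667)/3.3808 = -0.3854
df = 30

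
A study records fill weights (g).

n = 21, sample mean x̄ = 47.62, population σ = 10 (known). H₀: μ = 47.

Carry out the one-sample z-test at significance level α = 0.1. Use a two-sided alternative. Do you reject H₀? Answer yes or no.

SE = σ/√n = 10/√21 = 2.1822
z = (x̄−μ₀)/SE = (47.62−47)/2.1822 = 0.2841
p-value (two-sided) = 0.77632
At α=0.1: p ≥ α → fail to reject H₀

reject H₀: no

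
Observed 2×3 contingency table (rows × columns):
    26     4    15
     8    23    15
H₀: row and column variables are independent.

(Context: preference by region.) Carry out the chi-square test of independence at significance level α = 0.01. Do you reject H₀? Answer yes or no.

reject H₀: yes

Row totals [45, 46], col totals [34, 27, 30], n=91
χ² = (26−16.81)²/16.81 + (4−13.35)²/13.35 + (15−14.84)²/14.84 + (8−17.19)²/17.19 + (23−13.65)²/13.65 + (15−15.16)²/15.16 = 22.8916
df = 2
p-value (upper-tail) = 0.00001
At α=0.01: p < α → reject H₀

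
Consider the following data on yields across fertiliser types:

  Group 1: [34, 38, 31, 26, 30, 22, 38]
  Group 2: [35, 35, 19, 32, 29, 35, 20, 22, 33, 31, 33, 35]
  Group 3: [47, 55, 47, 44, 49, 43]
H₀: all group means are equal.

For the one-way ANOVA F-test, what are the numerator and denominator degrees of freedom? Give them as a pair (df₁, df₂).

degrees of freedom = [2, 22]

k = 3 groups, N = 25 total
df = (k−1, N−k) = (3−1, 25−3) = (2, 22)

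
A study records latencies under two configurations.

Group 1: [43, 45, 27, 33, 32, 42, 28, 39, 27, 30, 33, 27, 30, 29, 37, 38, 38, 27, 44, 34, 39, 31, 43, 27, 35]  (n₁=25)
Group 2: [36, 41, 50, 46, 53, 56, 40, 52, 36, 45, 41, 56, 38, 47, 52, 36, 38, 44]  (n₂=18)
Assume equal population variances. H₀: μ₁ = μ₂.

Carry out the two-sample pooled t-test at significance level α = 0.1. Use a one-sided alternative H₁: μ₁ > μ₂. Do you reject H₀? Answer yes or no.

x̄₁=34.320, s₁=6.088, n₁=25
x̄₂=44.833, s₂=6.998, n₂=18
s_p² = [24·6.088² + 17·6.998²]/41 = 41.9985
SE = √(s_p²·(1/25+1/18)) = 2.0033
t = (34.320−44.833)/2.0033 = -5.2480
df = 41
p-value (one-sided, H₁ greater) = 1.00000
At α=0.1: p ≥ α → fail to reject H₀

reject H₀: no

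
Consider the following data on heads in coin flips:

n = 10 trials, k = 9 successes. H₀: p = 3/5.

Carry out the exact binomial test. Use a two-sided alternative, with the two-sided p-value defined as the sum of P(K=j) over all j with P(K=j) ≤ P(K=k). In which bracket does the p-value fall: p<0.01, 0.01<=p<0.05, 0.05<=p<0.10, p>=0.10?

Exact binomial: n=10, k=9, p₀=3/5=0.6000
P(X=j) = C(n,j)·p₀^j·(1−p₀)^(n−j); p = Σ P(X=j) over j with P(X=j) ≤ P(X=9)
p-value (two-sided) = 0.05865
→ bracket: 0.05<=p<0.10

p-value bracket: 0.05<=p<0.10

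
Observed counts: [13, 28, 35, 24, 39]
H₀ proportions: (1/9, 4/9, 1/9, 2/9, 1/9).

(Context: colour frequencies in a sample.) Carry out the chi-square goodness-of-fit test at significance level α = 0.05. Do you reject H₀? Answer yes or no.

n = 139; E_i = n·p_i = [15.44, 61.78, 15.44, 30.89, 15.44]
χ² = (13−15.44)²/15.44 + (28−61.78)²/61.78 + (35−15.44)²/15.44 + (24−30.89)²/30.89 + (39−15.44)²/15.44 = 81.0791
df = 4
p-value (upper-tail) = 0.00000
At α=0.05: p < α → reject H₀

reject H₀: yes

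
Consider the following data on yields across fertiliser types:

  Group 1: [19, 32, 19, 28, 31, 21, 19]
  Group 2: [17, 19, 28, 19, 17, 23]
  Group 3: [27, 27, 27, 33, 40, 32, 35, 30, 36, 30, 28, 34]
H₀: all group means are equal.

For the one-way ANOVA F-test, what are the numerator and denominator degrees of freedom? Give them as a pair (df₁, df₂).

k = 3 groups, N = 25 total
df = (k−1, N−k) = (3−1, 25−3) = (2, 22)

degrees of freedom = [2, 22]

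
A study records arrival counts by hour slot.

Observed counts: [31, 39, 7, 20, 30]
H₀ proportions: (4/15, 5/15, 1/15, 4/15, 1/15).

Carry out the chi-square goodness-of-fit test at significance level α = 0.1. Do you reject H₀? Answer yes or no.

n = 127; E_i = n·p_i = [33.87, 42.33, 8.47, 33.87, 8.47]
χ² = (31−33.87)²/33.87 + (39−42.33)²/42.33 + (7−8.47)²/8.47 + (20−33.87)²/33.87 + (30−8.47)²/8.47 = 61.2028
df = 4
p-value (upper-tail) = 0.00000
At α=0.1: p < α → reject H₀

reject H₀: yes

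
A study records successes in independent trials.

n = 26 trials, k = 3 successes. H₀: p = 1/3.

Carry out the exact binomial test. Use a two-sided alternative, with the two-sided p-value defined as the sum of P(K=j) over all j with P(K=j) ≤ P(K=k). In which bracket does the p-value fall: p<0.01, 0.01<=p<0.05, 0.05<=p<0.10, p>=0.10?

Exact binomial: n=26, k=3, p₀=1/3=0.3333
P(X=j) = C(n,j)·p₀^j·(1−p₀)^(n−j); p = Σ P(X=j) over j with P(X=j) ≤ P(X=3)
p-value (two-sided) = 0.02029
→ bracket: 0.01<=p<0.05

p-value bracket: 0.01<=p<0.05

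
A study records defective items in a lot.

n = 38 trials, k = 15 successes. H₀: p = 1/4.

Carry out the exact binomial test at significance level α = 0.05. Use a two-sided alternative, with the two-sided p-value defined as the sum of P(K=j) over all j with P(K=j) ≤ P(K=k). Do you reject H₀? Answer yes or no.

reject H₀: no

Exact binomial: n=38, k=15, p₀=1/4=0.2500
P(X=j) = C(n,j)·p₀^j·(1−p₀)^(n−j); p = Σ P(X=j) over j with P(X=j) ≤ P(X=15)
p-value (two-sided) = 0.05835
At α=0.05: p ≥ α → fail to reject H₀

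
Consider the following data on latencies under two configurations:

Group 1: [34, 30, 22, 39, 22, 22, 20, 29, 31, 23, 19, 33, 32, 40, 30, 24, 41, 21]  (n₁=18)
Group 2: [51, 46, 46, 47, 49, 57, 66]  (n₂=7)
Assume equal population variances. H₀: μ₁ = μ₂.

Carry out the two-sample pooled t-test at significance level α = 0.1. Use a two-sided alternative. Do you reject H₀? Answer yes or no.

x̄₁=28.444, s₁=7.147, n₁=18
x̄₂=51.714, s₂=7.387, n₂=7
s_p² = [17·7.147² + 6·7.387²]/23 = 51.9945
SE = √(s_p²·(1/18+1/7)) = 3.2119
t = (28.444−51.714)/3.2119 = -7.2449
df = 23
p-value (two-sided) = 0.00000
At α=0.1: p < α → reject H₀

reject H₀: yes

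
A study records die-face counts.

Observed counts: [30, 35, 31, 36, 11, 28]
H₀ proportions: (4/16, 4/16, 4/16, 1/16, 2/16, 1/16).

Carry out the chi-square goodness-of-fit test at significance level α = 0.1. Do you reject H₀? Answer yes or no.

n = 171; E_i = n·p_i = [42.75, 42.75, 42.75, 10.69, 21.38, 10.69]
χ² = (30−42.75)²/42.75 + (35−42.75)²/42.75 + (31−42.75)²/42.75 + (36−10.69)²/10.69 + (11−21.38)²/21.38 + (28−10.69)²/10.69 = 101.4678
df = 5
p-value (upper-tail) = 0.00000
At α=0.1: p < α → reject H₀

reject H₀: yes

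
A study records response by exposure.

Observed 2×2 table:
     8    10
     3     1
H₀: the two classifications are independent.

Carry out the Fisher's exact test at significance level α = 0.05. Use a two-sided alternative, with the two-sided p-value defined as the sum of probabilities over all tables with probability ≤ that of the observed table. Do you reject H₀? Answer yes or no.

reject H₀: no

Margins: r₁=18, r₂=4, c₁=11, c₂=11, n=22
p_obs = C(18,8)·C(4,3)/C(22,11); sum pmf over tables with pmf ≤ p_obs
p-value (two-sided) = 0.58647
At α=0.05: p ≥ α → fail to reject H₀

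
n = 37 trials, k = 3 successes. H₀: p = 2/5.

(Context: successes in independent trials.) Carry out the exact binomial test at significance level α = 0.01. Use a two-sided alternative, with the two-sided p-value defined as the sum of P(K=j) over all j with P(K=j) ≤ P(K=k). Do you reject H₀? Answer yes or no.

Exact binomial: n=37, k=3, p₀=2/5=0.4000
P(X=j) = C(n,j)·p₀^j·(1−p₀)^(n−j); p = Σ P(X=j) over j with P(X=j) ≤ P(X=3)
p-value (two-sided) = 0.00003
At α=0.01: p < α → reject H₀

reject H₀: yes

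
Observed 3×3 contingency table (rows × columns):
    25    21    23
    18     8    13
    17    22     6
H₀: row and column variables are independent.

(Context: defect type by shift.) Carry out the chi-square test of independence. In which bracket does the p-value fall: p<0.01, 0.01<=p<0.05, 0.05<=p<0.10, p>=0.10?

p-value bracket: 0.01<=p<0.05

Row totals [69, 39, 45], col totals [60, 51, 42], n=153
χ² = (25−27.06)²/27.06 + (21−23.00)²/23.00 + (23−18.94)²/18.94 + (18−15.29)²/15.29 + (8−13.00)²/13.00 + (13−10.71)²/10.71 + (17−17.65)²/17.65 + (22−15.00)²/15.00 + (6−12.35)²/12.35 = 10.6513
df = 4
p-value (upper-tail) = 0.03078
→ bracket: 0.01<=p<0.05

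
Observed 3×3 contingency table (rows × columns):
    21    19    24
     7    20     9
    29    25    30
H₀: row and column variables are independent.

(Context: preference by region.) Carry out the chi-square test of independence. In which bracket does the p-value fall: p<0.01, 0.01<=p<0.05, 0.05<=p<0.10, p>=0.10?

Row totals [64, 36, 84], col totals [57, 64, 63], n=184
χ² = (21−19.83)²/19.83 + (19−22.26)²/22.26 + (24−21.91)²/21.91 + (7−11.15)²/11.15 + (20−12.52)²/12.52 + (9−12.33)²/12.33 + (29−26.02)²/26.02 + (25−29.22)²/29.22 + (30−28.76)²/28.76 = 8.6586
df = 4
p-value (upper-tail) = 0.07022
→ bracket: 0.05<=p<0.10

p-value bracket: 0.05<=p<0.10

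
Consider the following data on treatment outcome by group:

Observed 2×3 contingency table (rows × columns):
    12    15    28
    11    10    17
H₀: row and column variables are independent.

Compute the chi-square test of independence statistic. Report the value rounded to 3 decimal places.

test statistic = 0.646

Row totals [55, 38], col totals [23, 25, 45], n=93
χ² = (12−13.60)²/13.60 + (15−14.78)²/14.78 + (28−26.61)²/26.61 + (11−9.40)²/9.40 + (10−10.22)²/10.22 + (17−18.39)²/18.39 = 0.6464
df = 2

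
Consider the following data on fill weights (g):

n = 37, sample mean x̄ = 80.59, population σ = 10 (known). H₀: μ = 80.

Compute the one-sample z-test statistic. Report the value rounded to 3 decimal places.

test statistic = 0.359

SE = σ/√n = 10/√37 = 1.6440
z = (x̄−μ₀)/SE = (80.59−80)/1.6440 = 0.3589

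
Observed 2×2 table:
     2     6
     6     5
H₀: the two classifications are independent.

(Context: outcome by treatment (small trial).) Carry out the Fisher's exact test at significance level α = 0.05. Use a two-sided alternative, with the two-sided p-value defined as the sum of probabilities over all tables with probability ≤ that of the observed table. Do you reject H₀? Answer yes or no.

reject H₀: no

Margins: r₁=8, r₂=11, c₁=8, c₂=11, n=19
p_obs = C(8,2)·C(11,6)/C(19,8); sum pmf over tables with pmf ≤ p_obs
p-value (two-sided) = 0.35207
At α=0.05: p ≥ α → fail to reject H₀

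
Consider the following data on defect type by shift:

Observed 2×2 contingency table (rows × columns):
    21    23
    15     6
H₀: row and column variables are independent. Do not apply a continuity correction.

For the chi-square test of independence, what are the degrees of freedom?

degrees of freedom = 1

df = (r−1)(c−1) = (2−1)·(2−1) = 1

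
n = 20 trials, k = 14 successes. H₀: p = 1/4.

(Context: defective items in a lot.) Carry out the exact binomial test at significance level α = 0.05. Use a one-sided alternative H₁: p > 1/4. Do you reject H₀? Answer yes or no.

reject H₀: yes

Exact binomial: n=20, k=14, p₀=1/4=0.2500
P(X≥14) from Σ C(n,i)·p₀^i·(1−p₀)^(n−i)
p-value (one-sided, H₁ greater) = 0.00003
At α=0.05: p < α → reject H₀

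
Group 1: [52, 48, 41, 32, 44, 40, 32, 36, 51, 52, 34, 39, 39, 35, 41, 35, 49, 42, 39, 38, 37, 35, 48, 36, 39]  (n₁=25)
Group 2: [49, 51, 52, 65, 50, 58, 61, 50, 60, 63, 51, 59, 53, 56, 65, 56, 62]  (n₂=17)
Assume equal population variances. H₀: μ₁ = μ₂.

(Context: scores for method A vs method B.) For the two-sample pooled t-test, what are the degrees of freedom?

degrees of freedom = 40

df = n₁ + n₂ − 2 = 25 + 17 − 2 = 40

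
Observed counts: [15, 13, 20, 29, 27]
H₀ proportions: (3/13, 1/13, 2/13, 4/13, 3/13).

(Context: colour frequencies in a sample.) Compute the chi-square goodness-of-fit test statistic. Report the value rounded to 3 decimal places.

n = 104; E_i = n·p_i = [24.00, 8.00, 16.00, 32.00, 24.00]
χ² = (15−24.00)²/24.00 + (13−8.00)²/8.00 + (20−16.00)²/16.00 + (29−32.00)²/32.00 + (27−24.00)²/24.00 = 8.1562
df = 4

test statistic = 8.156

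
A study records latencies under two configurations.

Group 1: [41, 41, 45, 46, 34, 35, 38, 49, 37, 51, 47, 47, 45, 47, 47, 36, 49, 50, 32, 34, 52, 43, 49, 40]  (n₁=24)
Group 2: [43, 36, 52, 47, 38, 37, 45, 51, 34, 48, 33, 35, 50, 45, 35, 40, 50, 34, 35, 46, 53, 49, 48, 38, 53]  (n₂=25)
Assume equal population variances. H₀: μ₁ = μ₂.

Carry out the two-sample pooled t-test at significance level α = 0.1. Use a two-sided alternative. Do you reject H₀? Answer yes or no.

x̄₁=43.125, s₁=6.103, n₁=24
x̄₂=43.000, s₂=6.952, n₂=25
s_p² = [23·6.103² + 24·6.952²]/47 = 42.9069
SE = √(s_p²·(1/24+1/25)) = 1.8719
t = (43.125−43.000)/1.8719 = 0.0668
df = 47
p-value (two-sided) = 0.94704
At α=0.1: p ≥ α → fail to reject H₀

reject H₀: no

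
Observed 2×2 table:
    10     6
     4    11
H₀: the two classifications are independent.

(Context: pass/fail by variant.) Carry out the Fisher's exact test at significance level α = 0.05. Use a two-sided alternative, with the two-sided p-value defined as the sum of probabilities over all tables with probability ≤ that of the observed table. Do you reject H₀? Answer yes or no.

Margins: r₁=16, r₂=15, c₁=14, c₂=17, n=31
p_obs = C(16,10)·C(15,4)/C(31,14); sum pmf over tables with pmf ≤ p_obs
p-value (two-sided) = 0.07317
At α=0.05: p ≥ α → fail to reject H₀

reject H₀: no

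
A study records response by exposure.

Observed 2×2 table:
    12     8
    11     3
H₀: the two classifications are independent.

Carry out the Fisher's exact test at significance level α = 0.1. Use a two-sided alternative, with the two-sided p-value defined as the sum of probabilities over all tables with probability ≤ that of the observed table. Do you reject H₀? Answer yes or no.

Margins: r₁=20, r₂=14, c₁=23, c₂=11, n=34
p_obs = C(20,12)·C(14,11)/C(34,23); sum pmf over tables with pmf ≤ p_obs
p-value (two-sided) = 0.29481
At α=0.1: p ≥ α → fail to reject H₀

reject H₀: no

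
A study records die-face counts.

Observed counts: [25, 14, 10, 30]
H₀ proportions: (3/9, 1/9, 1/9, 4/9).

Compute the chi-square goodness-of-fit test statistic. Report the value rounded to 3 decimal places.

n = 79; E_i = n·p_i = [26.33, 8.78, 8.78, 35.11]
χ² = (25−26.33)²/26.33 + (14−8.78)²/8.78 + (10−8.78)²/8.78 + (30−35.11)²/35.11 = 4.0886
df = 3

test statistic = 4.089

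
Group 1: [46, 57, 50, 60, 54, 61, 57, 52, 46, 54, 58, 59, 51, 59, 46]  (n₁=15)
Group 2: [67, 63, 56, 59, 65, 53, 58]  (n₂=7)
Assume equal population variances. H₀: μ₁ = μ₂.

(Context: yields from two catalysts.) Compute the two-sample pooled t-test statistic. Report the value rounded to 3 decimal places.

test statistic = -2.576

x̄₁=54.000, s₁=5.278, n₁=15
x̄₂=60.143, s₂=5.047, n₂=7
s_p² = [14·5.278² + 6·5.047²]/20 = 27.1429
SE = √(s_p²·(1/15+1/7)) = 2.3848
t = (54.000−60.143)/2.3848 = -2.5759
df = 20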